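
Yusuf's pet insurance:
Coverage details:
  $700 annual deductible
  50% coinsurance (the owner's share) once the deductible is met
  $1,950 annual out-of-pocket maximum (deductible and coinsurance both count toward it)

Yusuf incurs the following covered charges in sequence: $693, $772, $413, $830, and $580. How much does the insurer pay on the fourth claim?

Bill 1, $693: all of it applies to the deductible. Owner owes $693 (running OOP $693). Insurer: $693 − $693 = $0.
Bill 2, $772: $7 to deductible, leaving $765; owner's 50% is $382.50. Cost to owner: $389.50. OOP to date $1,082.50. Plan pays $772 − $389.50 = $382.50.
Bill 3, $413: deductible already satisfied, so owner's share is 50% × $413 = $206.50. Owner owes $206.50 (running OOP $1,289). Plan pays $413 − $206.50 = $206.50.
Bill 4, $830: 50% coinsurance on $830 = $415. Cost to owner: $415. OOP to date $1,704. Plan pays $830 − $415 = $415.

$415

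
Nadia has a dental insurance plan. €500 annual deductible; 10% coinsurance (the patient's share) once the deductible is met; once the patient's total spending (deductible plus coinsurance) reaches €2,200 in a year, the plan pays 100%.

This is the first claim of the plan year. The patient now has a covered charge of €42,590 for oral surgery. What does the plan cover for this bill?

€40,390

The full €500 deductible is still open; €500 of this bill applies to it.
The remaining €42,090 (= €42,590 − €500) moves to coinsurance.
10% of €42,090 = €4,209 falls to the patient.
That puts the patient's cost at €500 + €4,209 = €4,709 before any cap.
That would bring total out-of-pocket to €4,709, past the €2,200 cap. The patient is capped at €2,200 − €0 = €2,200 on this claim.
Insurer pays the balance: €42,590 − €2,200 = €40,390.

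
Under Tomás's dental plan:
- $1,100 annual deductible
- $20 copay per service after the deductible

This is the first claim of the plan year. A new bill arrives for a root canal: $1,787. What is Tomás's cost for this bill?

$1,120

Nothing has been paid toward the $1,100 deductible, so the first $1,100 of this charge is applied there.
That leaves $1,787 − $1,100 = $687 for the copay.
Copay on this service: $20.
So the patient owes $1,100 + $20 = $1,120.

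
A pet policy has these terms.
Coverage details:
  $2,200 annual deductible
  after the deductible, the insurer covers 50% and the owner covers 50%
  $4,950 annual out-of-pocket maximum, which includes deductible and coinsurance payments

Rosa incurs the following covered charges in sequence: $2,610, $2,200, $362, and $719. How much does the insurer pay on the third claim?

$181

Claim 1 ($2,610): $2,200 finishes the deductible; $410 goes to coinsurance; owner's 50% is $205. Owner pays $2,405; OOP now $2,405. Plan pays $2,610 − $2,405 = $205.
Claim 2 ($2,200): 50% coinsurance on $2,200 = $1,100. Owner pays $1,100; OOP now $3,505. Plan pays $2,200 − $1,100 = $1,100.
Claim 3 ($362): deductible already satisfied, so owner's share is 50% × $362 = $181. Owner pays $181; OOP now $3,686. Plan pays $362 − $181 = $181.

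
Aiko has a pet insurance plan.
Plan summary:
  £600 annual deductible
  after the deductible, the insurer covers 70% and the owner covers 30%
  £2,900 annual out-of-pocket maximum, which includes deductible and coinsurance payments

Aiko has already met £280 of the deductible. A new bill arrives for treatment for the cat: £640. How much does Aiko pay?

£280 of the £600 deductible is already met, leaving £320.
After the £320 deductible portion, £640 − £320 = £320 is subject to coinsurance.
Coinsurance: £320 × 30% = £96.
Owner responsibility before any cap: £320 + £96 = £416.
Total out-of-pocket so far would be £280 + £416 = £696, below the £2,900 cap — no reduction.

£416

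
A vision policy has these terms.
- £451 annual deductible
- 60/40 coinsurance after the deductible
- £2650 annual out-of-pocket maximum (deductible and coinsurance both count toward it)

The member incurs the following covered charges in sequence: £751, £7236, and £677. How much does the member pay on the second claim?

£2079

Claim 1 — £751: £451 finishes the deductible; £300 goes to coinsurance; coinsurance £300 × 40% = £120. Cost to member: £571. OOP to date £571.
Claim 2 — £7236: deductible already satisfied, so member's share is 40% × £7236 = £2894.40. That would push OOP to £3465.40, over the £2650 cap, so member pays £2650 − £571 = £2079.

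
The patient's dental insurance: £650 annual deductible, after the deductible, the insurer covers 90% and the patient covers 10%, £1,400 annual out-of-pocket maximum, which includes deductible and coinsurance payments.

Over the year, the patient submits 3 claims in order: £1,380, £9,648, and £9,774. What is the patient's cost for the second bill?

£677

Claim 1 — £1,380: £650 finishes the deductible; £730 goes to coinsurance; coinsurance £730 × 10% = £73. Patient pays £723; OOP now £723.
Claim 2 — £9,648: 10% coinsurance on £9,648 = £964.80. OOP would hit £1,687.80 > £1,400, so the cap limits the patient to £1,400 − £723 = £677.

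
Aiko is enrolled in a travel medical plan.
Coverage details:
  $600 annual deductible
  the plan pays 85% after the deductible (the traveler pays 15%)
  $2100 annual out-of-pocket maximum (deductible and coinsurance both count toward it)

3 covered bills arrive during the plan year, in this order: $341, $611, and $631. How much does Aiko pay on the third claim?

#1 ($341): all of it applies to the deductible. Cost to traveler: $341. OOP to date $341.
#2 ($611): $259 to deductible, leaving $352; 15% of $352 = $52.80. Traveler pays $311.80; OOP now $652.80.
#3 ($631): 15% coinsurance on $631 = $94.65. Traveler owes $94.65 (running OOP $747.45).

$94.65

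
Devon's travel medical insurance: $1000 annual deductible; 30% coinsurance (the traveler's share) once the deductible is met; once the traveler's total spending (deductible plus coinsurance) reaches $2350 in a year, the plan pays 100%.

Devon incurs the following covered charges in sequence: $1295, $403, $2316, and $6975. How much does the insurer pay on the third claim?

Claim 1 ($1295): deductible takes $1000, $295 remains; traveler's 30% is $88.50. Traveler owes $1088.50 (running OOP $1088.50). Insurer: $1295 − $1088.50 = $206.50.
Claim 2 ($403): 30% coinsurance on $403 = $120.90. Traveler owes $120.90 (running OOP $1209.40). Insurer: $403 − $120.90 = $282.10.
Claim 3 ($2316): deductible already satisfied, so traveler's share is 30% × $2316 = $694.80. Traveler owes $694.80 (running OOP $1904.20). Insurer: $2316 − $694.80 = $1621.20.

$1621.20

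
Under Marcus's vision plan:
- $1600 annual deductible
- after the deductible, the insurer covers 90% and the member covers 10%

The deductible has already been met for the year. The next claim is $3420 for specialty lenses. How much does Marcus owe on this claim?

$342

The deductible is already satisfied, so the full bill goes to coinsurance.
10% of $3420 = $342 falls to the member.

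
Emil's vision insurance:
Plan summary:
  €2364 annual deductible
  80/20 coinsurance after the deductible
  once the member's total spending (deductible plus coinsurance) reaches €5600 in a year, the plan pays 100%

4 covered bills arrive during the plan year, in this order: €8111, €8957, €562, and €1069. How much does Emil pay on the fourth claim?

Claim 1 (€8111): deductible takes €2364, €5747 remains; member's 20% is €1149.40. Cost to member: €3513.40. OOP to date €3513.40.
Claim 2 (€8957): 20% coinsurance on €8957 = €1791.40. Cost to member: €1791.40. OOP to date €5304.80.
Claim 3 (€562): deductible met; 20% of €562 = €112.40. Member pays €112.40; OOP now €5417.20.
Claim 4 (€1069): deductible met; 20% of €1069 = €213.80. Adding that to €5417.20 gives €5631, past the €5600 cap; member pays only €5600 − €5417.20 = €182.80.

€182.80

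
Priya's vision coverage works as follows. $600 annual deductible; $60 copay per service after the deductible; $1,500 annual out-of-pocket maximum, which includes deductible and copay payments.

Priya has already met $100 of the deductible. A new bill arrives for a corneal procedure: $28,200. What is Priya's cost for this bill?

Remaining deductible: $600 − $100 = $500.
After the $500 deductible portion, $28,200 − $500 = $27,700 is subject to the copay.
Copay on this service: $60.
So the member owes $500 + $60 = $560 before any cap.
Year-to-date out-of-pocket becomes $100 + $560 = $660, still under the $1,500 maximum, so no cap applies.

$560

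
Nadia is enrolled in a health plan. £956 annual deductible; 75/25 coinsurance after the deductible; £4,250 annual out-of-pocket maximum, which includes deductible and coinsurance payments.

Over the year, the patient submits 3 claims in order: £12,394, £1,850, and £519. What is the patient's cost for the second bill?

Bill 1, £12,394: £956 finishes the deductible; £11,438 goes to coinsurance; coinsurance £11,438 × 25% = £2,859.50. Cost to patient: £3,815.50. OOP to date £3,815.50.
Bill 2, £1,850: deductible met; 25% of £1,850 = £462.50. That would push OOP to £4,278, over the £4,250 cap, so patient pays £4,250 − £3,815.50 = £434.50.

£434.50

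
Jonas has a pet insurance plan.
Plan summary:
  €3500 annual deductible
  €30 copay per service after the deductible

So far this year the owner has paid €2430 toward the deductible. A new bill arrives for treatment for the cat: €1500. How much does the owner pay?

€2430 of the €3500 deductible is already met, leaving €1070.
That leaves €1500 − €1070 = €430 for the copay.
Copay on this service: €30.
So the owner owes €1070 + €30 = €1100.

€1100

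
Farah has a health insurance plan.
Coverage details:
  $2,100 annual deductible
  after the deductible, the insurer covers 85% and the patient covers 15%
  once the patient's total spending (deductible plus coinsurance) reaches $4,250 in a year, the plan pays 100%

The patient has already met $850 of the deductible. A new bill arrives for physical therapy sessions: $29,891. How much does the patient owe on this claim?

Remaining deductible: $2,100 − $850 = $1,250.
After the $1,250 deductible portion, $29,891 − $1,250 = $28,641 is subject to coinsurance.
15% of $28,641 = $4,296.15 falls to the patient.
So the patient owes $1,250 + $4,296.15 = $5,546.15 before any cap.
Year-to-date out-of-pocket would reach $850 + $5,546.15 = $6,396.15, above the $4,250 maximum, so the patient pays only $4,250 − $850 = $3,400.

$3,400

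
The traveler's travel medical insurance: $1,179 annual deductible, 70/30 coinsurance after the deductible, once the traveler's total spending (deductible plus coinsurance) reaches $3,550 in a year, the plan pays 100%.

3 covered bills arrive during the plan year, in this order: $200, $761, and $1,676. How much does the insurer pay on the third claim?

Claim 1 — $200: all of it applies to the deductible. Traveler pays $200; OOP now $200. Plan pays $200 − $200 = $0.
Claim 2 — $761: fully absorbed by the deductible. Cost to traveler: $761. OOP to date $961. Insurer: $761 − $761 = $0.
Claim 3 — $1,676: $218 finishes the deductible; $1,458 goes to coinsurance; coinsurance $1,458 × 30% = $437.40. Traveler pays $655.40; OOP now $1,616.40. Plan pays $1,676 − $655.40 = $1,020.60.

$1,020.60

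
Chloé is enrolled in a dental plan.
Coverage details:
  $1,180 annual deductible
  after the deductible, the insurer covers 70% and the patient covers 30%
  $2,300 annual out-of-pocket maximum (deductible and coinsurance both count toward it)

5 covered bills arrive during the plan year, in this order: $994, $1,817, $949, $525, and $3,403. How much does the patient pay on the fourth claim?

$157.50

Claim 1 ($994): entire amount goes to the deductible. Cost to patient: $994. OOP to date $994.
Claim 2 ($1,817): deductible takes $186, $1,631 remains; 30% of $1,631 = $489.30. Cost to patient: $675.30. OOP to date $1,669.30.
Claim 3 ($949): deductible already satisfied, so patient's share is 30% × $949 = $284.70. Patient pays $284.70; OOP now $1,954.
Claim 4 ($525): deductible already satisfied, so patient's share is 30% × $525 = $157.50. Cost to patient: $157.50. OOP to date $2,111.50.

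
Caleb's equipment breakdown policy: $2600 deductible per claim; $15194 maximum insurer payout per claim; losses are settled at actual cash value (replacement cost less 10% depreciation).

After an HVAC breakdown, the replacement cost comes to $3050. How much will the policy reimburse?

$145

Depreciate 10%: the covered value is $3050 × 0.9 = $2745.
After the deductible, $2745 − $2600 = $145 remains.
That's under the $15194 cap, so the insurer reimburses the full $145.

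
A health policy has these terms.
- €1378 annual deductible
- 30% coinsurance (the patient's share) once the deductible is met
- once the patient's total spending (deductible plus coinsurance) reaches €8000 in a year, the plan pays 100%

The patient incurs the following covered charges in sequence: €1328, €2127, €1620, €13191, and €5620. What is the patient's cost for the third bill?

€486

Claim 1 — €1328: entire amount goes to the deductible. Patient owes €1328 (running OOP €1328).
Claim 2 — €2127: €50 to deductible, leaving €2077; 30% of €2077 = €623.10. Patient pays €673.10; OOP now €2001.10.
Claim 3 — €1620: 30% coinsurance on €1620 = €486. Cost to patient: €486. OOP to date €2487.10.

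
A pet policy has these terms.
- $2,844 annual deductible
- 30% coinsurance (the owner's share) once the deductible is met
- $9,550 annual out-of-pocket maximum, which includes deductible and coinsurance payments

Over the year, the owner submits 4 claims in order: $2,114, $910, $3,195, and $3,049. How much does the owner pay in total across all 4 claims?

$4,771.20

Claim 1 — $2,114: entire amount goes to the deductible. Cost to owner: $2,114. OOP to date $2,114.
Claim 2 — $910: $730 to deductible, leaving $180; coinsurance $180 × 30% = $54. Owner pays $784; OOP now $2,898.
Claim 3 — $3,195: deductible already satisfied, so owner's share is 30% × $3,195 = $958.50. Owner owes $958.50 (running OOP $3,856.50).
Claim 4 — $3,049: deductible met; 30% of $3,049 = $914.70. Cost to owner: $914.70. OOP to date $4,771.20.
Total paid by the owner: $2,114 + $784 + $958.50 + $914.70 = $4,771.20.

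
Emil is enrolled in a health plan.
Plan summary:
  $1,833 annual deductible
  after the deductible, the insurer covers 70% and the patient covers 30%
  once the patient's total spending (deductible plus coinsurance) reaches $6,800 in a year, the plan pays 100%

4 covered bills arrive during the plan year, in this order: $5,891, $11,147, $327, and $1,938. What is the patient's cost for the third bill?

$98.10

#1 ($5,891): $1,833 to deductible, leaving $4,058; patient's 30% is $1,217.40. Cost to patient: $3,050.40. OOP to date $3,050.40.
#2 ($11,147): deductible met; 30% of $11,147 = $3,344.10. Patient pays $3,344.10; OOP now $6,394.50.
#3 ($327): deductible met; 30% of $327 = $98.10. Patient pays $98.10; OOP now $6,492.60.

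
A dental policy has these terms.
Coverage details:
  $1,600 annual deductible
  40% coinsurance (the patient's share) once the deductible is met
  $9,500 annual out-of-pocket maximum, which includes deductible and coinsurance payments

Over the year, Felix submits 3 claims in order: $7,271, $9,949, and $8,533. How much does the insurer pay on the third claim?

Claim 1 ($7,271): $1,600 finishes the deductible; $5,671 goes to coinsurance; 40% of $5,671 = $2,268.40. Cost to patient: $3,868.40. OOP to date $3,868.40. Insurer: $7,271 − $3,868.40 = $3,402.60.
Claim 2 ($9,949): deductible already satisfied, so patient's share is 40% × $9,949 = $3,979.60. Cost to patient: $3,979.60. OOP to date $7,848. Insurer: $9,949 − $3,979.60 = $5,969.40.
Claim 3 ($8,533): deductible already satisfied, so patient's share is 40% × $8,533 = $3,413.20. That would push OOP to $11,261.20, over the $9,500 cap, so patient pays $9,500 − $7,848 = $1,652. Plan pays $8,533 − $1,652 = $6,881.

$6,881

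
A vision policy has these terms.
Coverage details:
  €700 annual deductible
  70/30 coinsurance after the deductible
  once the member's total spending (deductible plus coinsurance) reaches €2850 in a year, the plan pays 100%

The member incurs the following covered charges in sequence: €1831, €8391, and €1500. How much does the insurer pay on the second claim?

#1 (€1831): €700 to deductible, leaving €1131; member's 30% is €339.30. Member owes €1039.30 (running OOP €1039.30). Insurer: €1831 − €1039.30 = €791.70.
#2 (€8391): deductible already satisfied, so member's share is 30% × €8391 = €2517.30. That would push OOP to €3556.60, over the €2850 cap, so member pays €2850 − €1039.30 = €1810.70. Insurer: €8391 − €1810.70 = €6580.30.

€6580.30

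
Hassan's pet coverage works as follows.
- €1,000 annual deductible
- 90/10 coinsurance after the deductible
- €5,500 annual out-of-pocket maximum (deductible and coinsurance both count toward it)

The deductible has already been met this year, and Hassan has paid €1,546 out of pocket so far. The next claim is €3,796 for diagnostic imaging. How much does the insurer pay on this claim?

With the deductible met, the entire €3,796 is subject to coinsurance.
Owner's 10% share of €3,796 is €379.60.
Year-to-date out-of-pocket becomes €1,546 + €379.60 = €1,925.60, still under the €5,500 maximum, so no cap applies.
The insurer covers the remainder: €3,796 − €379.60 = €3,416.40.

€3,416.40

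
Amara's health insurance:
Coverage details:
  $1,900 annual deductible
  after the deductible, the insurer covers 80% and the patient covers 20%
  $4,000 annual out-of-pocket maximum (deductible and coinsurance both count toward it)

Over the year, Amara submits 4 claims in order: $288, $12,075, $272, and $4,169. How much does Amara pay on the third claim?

Claim 1 ($288): all of it applies to the deductible. Patient pays $288; OOP now $288.
Claim 2 ($12,075): deductible takes $1,612, $10,463 remains; coinsurance $10,463 × 20% = $2,092.60. Patient pays $3,704.60; OOP now $3,992.60.
Claim 3 ($272): deductible already satisfied, so patient's share is 20% × $272 = $54.40. OOP would hit $4,047 > $4,000, so the cap limits the patient to $4,000 − $3,992.60 = $7.40.

$7.40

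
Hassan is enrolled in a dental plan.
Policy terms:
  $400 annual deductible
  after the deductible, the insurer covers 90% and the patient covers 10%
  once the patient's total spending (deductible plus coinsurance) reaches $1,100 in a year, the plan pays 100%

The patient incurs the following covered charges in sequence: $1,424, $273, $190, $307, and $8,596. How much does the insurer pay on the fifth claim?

$8,075.40

Bill 1, $1,424: $400 finishes the deductible; $1,024 goes to coinsurance; coinsurance $1,024 × 10% = $102.40. Cost to patient: $502.40. OOP to date $502.40. Insurer: $1,424 − $502.40 = $921.60.
Bill 2, $273: deductible already satisfied, so patient's share is 10% × $273 = $27.30. Patient owes $27.30 (running OOP $529.70). Plan pays $273 − $27.30 = $245.70.
Bill 3, $190: deductible met; 10% of $190 = $19. Patient pays $19; OOP now $548.70. Insurer: $190 − $19 = $171.
Bill 4, $307: 10% coinsurance on $307 = $30.70. Cost to patient: $30.70. OOP to date $579.40. Insurer: $307 − $30.70 = $276.30.
Bill 5, $8,596: 10% coinsurance on $8,596 = $859.60. OOP would hit $1,439 > $1,100, so the cap limits the patient to $1,100 − $579.40 = $520.60. Plan pays $8,596 − $520.60 = $8,075.40.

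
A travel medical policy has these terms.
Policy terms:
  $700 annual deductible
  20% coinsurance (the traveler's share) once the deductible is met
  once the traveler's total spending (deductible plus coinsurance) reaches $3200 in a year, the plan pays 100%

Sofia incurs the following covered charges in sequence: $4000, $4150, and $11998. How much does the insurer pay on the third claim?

$10988

Claim 1 ($4000): deductible takes $700, $3300 remains; 20% of $3300 = $660. Traveler owes $1360 (running OOP $1360). Plan pays $4000 − $1360 = $2640.
Claim 2 ($4150): 20% coinsurance on $4150 = $830. Traveler owes $830 (running OOP $2190). Insurer: $4150 − $830 = $3320.
Claim 3 ($11998): deductible already satisfied, so traveler's share is 20% × $11998 = $2399.60. Adding that to $2190 gives $4589.60, past the $3200 cap; traveler pays only $3200 − $2190 = $1010. Insurer: $11998 − $1010 = $10988.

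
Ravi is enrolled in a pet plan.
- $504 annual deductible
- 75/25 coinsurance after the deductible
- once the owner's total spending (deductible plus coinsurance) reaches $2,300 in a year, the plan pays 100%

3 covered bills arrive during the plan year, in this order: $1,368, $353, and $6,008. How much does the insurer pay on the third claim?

$4,516.25

Claim 1 ($1,368): deductible takes $504, $864 remains; coinsurance $864 × 25% = $216. Owner pays $720; OOP now $720. Insurer: $1,368 − $720 = $648.
Claim 2 ($353): deductible met; 25% of $353 = $88.25. Owner owes $88.25 (running OOP $808.25). Insurer: $353 − $88.25 = $264.75.
Claim 3 ($6,008): deductible met; 25% of $6,008 = $1,502. That would push OOP to $2,310.25, over the $2,300 cap, so owner pays $2,300 − $808.25 = $1,491.75. Plan pays $6,008 − $1,491.75 = $4,516.25.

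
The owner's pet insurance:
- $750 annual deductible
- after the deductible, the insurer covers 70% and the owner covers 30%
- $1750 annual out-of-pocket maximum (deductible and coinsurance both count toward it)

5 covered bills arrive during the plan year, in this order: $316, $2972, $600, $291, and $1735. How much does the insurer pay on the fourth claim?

Bill 1, $316: fully absorbed by the deductible. Owner owes $316 (running OOP $316). Plan pays $316 − $316 = $0.
Bill 2, $2972: deductible takes $434, $2538 remains; owner's 30% is $761.40. Owner pays $1195.40; OOP now $1511.40. Plan pays $2972 − $1195.40 = $1776.60.
Bill 3, $600: deductible already satisfied, so owner's share is 30% × $600 = $180. Cost to owner: $180. OOP to date $1691.40. Plan pays $600 − $180 = $420.
Bill 4, $291: deductible already satisfied, so owner's share is 30% × $291 = $87.30. Adding that to $1691.40 gives $1778.70, past the $1750 cap; owner pays only $1750 − $1691.40 = $58.60. Insurer: $291 − $58.60 = $232.40.

$232.40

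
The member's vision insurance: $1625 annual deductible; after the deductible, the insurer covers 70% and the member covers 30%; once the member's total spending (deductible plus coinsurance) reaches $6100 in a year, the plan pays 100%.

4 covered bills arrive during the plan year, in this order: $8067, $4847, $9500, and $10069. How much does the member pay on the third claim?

$1088.30

Claim 1 — $8067: deductible takes $1625, $6442 remains; 30% of $6442 = $1932.60. Member pays $3557.60; OOP now $3557.60.
Claim 2 — $4847: deductible already satisfied, so member's share is 30% × $4847 = $1454.10. Cost to member: $1454.10. OOP to date $5011.70.
Claim 3 — $9500: deductible already satisfied, so member's share is 30% × $9500 = $2850. That would push OOP to $7861.70, over the $6100 cap, so member pays $6100 − $5011.70 = $1088.30.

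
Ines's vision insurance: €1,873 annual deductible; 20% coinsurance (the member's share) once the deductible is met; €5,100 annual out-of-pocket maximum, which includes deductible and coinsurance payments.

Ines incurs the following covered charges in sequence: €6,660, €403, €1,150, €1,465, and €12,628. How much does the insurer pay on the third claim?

Claim 1 (€6,660): deductible takes €1,873, €4,787 remains; coinsurance €4,787 × 20% = €957.40. Member pays €2,830.40; OOP now €2,830.40. Plan pays €6,660 − €2,830.40 = €3,829.60.
Claim 2 (€403): deductible already satisfied, so member's share is 20% × €403 = €80.60. Cost to member: €80.60. OOP to date €2,911. Plan pays €403 − €80.60 = €322.40.
Claim 3 (€1,150): deductible met; 20% of €1,150 = €230. Member pays €230; OOP now €3,141. Insurer: €1,150 − €230 = €920.

€920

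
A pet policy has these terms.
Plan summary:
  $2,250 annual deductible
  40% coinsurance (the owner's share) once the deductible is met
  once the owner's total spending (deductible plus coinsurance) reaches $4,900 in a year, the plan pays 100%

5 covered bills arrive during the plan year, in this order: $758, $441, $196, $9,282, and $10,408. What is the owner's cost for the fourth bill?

Claim 1 ($758): fully absorbed by the deductible. Owner pays $758; OOP now $758.
Claim 2 ($441): all of it applies to the deductible. Cost to owner: $441. OOP to date $1,199.
Claim 3 ($196): entire amount goes to the deductible. Owner pays $196; OOP now $1,395.
Claim 4 ($9,282): deductible takes $855, $8,427 remains; 40% of $8,427 = $3,370.80. Claim cost before the cap: $855 + $3,370.80 = $4,225.80. That would push OOP to $5,620.80, over the $4,900 cap, so owner pays $4,900 − $1,395 = $3,505.

$3,505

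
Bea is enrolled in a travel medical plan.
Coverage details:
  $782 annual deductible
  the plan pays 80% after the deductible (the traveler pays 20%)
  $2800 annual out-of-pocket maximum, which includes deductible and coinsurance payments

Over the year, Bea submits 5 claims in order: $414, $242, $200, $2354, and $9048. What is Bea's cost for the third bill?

$140.80

Claim 1 ($414): entire amount goes to the deductible. Traveler pays $414; OOP now $414.
Claim 2 ($242): fully absorbed by the deductible. Traveler owes $242 (running OOP $656).
Claim 3 ($200): deductible takes $126, $74 remains; traveler's 20% is $14.80. Traveler pays $140.80; OOP now $796.80.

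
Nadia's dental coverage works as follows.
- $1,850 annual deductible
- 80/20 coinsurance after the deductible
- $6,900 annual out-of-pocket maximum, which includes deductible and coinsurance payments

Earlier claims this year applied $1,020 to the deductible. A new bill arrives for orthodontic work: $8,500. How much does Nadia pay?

Remaining deductible: $1,850 − $1,020 = $830.
The remaining $7,670 (= $8,500 − $830) moves to coinsurance.
Patient's 20% share of $7,670 is $1,534.
Patient responsibility before any cap: $830 + $1,534 = $2,364.
Year-to-date out-of-pocket becomes $1,020 + $2,364 = $3,384, still under the $6,900 maximum, so no cap applies.

$2,364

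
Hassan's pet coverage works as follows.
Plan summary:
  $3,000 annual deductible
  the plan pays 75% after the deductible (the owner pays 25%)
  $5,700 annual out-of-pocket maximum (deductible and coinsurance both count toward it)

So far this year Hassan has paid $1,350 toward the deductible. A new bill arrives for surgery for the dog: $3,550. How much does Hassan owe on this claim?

$2,125

$1,350 of the $3,000 deductible is already met, leaving $1,650.
The remaining $1,900 (= $3,550 − $1,650) moves to coinsurance.
25% of $1,900 = $475 falls to the owner.
That puts the owner's cost at $1,650 + $475 = $2,125 before any cap.
Year-to-date out-of-pocket becomes $1,350 + $2,125 = $3,475, still under the $5,700 maximum, so no cap applies.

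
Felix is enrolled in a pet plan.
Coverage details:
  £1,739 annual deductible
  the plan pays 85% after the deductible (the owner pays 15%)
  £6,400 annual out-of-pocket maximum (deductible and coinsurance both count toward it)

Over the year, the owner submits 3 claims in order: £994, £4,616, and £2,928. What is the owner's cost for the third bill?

£439.20

#1 (£994): all of it applies to the deductible. Cost to owner: £994. OOP to date £994.
#2 (£4,616): £745 to deductible, leaving £3,871; coinsurance £3,871 × 15% = £580.65. Owner owes £1,325.65 (running OOP £2,319.65).
#3 (£2,928): 15% coinsurance on £2,928 = £439.20. Owner owes £439.20 (running OOP £2,758.85).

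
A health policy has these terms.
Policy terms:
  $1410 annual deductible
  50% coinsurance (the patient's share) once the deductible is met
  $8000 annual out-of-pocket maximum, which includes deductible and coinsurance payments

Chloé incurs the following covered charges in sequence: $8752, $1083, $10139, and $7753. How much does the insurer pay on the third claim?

$7761.50

Bill 1, $8752: $1410 to deductible, leaving $7342; coinsurance $7342 × 50% = $3671. Patient owes $5081 (running OOP $5081). Insurer: $8752 − $5081 = $3671.
Bill 2, $1083: 50% coinsurance on $1083 = $541.50. Patient owes $541.50 (running OOP $5622.50). Plan pays $1083 − $541.50 = $541.50.
Bill 3, $10139: deductible met; 50% of $10139 = $5069.50. That would push OOP to $10692, over the $8000 cap, so patient pays $8000 − $5622.50 = $2377.50. Plan pays $10139 − $2377.50 = $7761.50.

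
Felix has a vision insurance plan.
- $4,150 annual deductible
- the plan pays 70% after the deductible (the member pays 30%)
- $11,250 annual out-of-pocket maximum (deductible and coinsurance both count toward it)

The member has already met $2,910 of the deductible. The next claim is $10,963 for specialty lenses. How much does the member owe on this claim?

$4,156.90

Remaining deductible: $4,150 − $2,910 = $1,240.
That leaves $10,963 − $1,240 = $9,723 for coinsurance.
Coinsurance: $9,723 × 30% = $2,916.90.
Member responsibility before any cap: $1,240 + $2,916.90 = $4,156.90.
Total out-of-pocket so far would be $2,910 + $4,156.90 = $7,066.90, below the $11,250 cap — no reduction.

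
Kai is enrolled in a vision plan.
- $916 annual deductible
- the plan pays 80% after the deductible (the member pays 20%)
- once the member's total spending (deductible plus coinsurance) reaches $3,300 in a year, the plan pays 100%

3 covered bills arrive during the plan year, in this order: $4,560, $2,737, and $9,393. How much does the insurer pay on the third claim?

$8,285.20

Claim 1 ($4,560): $916 finishes the deductible; $3,644 goes to coinsurance; 20% of $3,644 = $728.80. Cost to member: $1,644.80. OOP to date $1,644.80. Insurer: $4,560 − $1,644.80 = $2,915.20.
Claim 2 ($2,737): deductible already satisfied, so member's share is 20% × $2,737 = $547.40. Cost to member: $547.40. OOP to date $2,192.20. Insurer: $2,737 − $547.40 = $2,189.60.
Claim 3 ($9,393): deductible already satisfied, so member's share is 20% × $9,393 = $1,878.60. Adding that to $2,192.20 gives $4,070.80, past the $3,300 cap; member pays only $3,300 − $2,192.20 = $1,107.80. Plan pays $9,393 − $1,107.80 = $8,285.20.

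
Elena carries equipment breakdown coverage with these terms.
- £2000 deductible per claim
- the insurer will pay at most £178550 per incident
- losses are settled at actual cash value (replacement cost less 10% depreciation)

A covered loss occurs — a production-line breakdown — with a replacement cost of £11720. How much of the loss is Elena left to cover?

Depreciate 10%: the covered value is £11720 × 0.9 = £10548.
Subtract the deductible: £10548 − £2000 = £8548.
That's under the £178550 cap, so the insurer reimburses the full £8548.
Business owner's share is the uncovered remainder: £11720 − £8548 = £3172.

£3172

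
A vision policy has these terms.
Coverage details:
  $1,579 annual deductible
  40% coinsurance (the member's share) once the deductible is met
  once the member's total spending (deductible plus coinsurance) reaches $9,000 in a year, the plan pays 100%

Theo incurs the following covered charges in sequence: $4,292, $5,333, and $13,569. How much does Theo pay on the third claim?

Claim 1 ($4,292): deductible takes $1,579, $2,713 remains; member's 40% is $1,085.20. Member owes $2,664.20 (running OOP $2,664.20).
Claim 2 ($5,333): deductible met; 40% of $5,333 = $2,133.20. Member owes $2,133.20 (running OOP $4,797.40).
Claim 3 ($13,569): 40% coinsurance on $13,569 = $5,427.60. That would push OOP to $10,225, over the $9,000 cap, so member pays $9,000 − $4,797.40 = $4,202.60.

$4,202.60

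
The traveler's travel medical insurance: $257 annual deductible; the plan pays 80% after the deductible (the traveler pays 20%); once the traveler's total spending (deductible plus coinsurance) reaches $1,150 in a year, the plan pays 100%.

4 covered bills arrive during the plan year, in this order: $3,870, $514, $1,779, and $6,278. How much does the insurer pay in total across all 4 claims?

#1 ($3,870): $257 to deductible, leaving $3,613; 20% of $3,613 = $722.60. Cost to traveler: $979.60. OOP to date $979.60. Plan pays $3,870 − $979.60 = $2,890.40.
#2 ($514): 20% coinsurance on $514 = $102.80. Cost to traveler: $102.80. OOP to date $1,082.40. Plan pays $514 − $102.80 = $411.20.
#3 ($1,779): deductible met; 20% of $1,779 = $355.80. OOP would hit $1,438.20 > $1,150, so the cap limits the traveler to $1,150 − $1,082.40 = $67.60. Plan pays $1,779 − $67.60 = $1,711.40.
#4 ($6,278): deductible already satisfied, so traveler's share is 20% × $6,278 = $1,255.60. OOP would hit $2,405.60 > $1,150, so the cap limits the traveler to $1,150 − $1,150 = $0. Plan pays $6,278 − $0 = $6,278.
Insurer total = bills − traveler's total = $12,441 − $1,150 = $11,291.

$11,291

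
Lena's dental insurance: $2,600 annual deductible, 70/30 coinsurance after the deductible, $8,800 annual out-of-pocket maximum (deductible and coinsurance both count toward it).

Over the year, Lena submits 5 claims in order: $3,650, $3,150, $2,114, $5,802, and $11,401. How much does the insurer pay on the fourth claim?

$4,061.40

Bill 1, $3,650: $2,600 finishes the deductible; $1,050 goes to coinsurance; coinsurance $1,050 × 30% = $315. Cost to patient: $2,915. OOP to date $2,915. Insurer: $3,650 − $2,915 = $735.
Bill 2, $3,150: 30% coinsurance on $3,150 = $945. Cost to patient: $945. OOP to date $3,860. Insurer: $3,150 − $945 = $2,205.
Bill 3, $2,114: 30% coinsurance on $2,114 = $634.20. Cost to patient: $634.20. OOP to date $4,494.20. Insurer: $2,114 − $634.20 = $1,479.80.
Bill 4, $5,802: deductible already satisfied, so patient's share is 30% × $5,802 = $1,740.60. Patient pays $1,740.60; OOP now $6,234.80. Plan pays $5,802 − $1,740.60 = $4,061.40.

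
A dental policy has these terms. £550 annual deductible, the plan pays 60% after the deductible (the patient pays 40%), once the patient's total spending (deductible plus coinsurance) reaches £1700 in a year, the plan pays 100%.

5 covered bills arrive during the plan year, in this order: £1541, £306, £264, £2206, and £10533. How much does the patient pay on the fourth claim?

Bill 1, £1541: £550 to deductible, leaving £991; patient's 40% is £396.40. Patient owes £946.40 (running OOP £946.40).
Bill 2, £306: deductible met; 40% of £306 = £122.40. Cost to patient: £122.40. OOP to date £1068.80.
Bill 3, £264: 40% coinsurance on £264 = £105.60. Patient pays £105.60; OOP now £1174.40.
Bill 4, £2206: deductible met; 40% of £2206 = £882.40. That would push OOP to £2056.80, over the £1700 cap, so patient pays £1700 − £1174.40 = £525.60.

£525.60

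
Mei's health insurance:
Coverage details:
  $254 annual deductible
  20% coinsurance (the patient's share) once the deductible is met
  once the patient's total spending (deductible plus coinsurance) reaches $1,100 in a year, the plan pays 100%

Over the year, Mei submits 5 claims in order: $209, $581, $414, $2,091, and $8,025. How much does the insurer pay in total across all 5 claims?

Claim 1 — $209: entire amount goes to the deductible. Patient owes $209 (running OOP $209). Insurer: $209 − $209 = $0.
Claim 2 — $581: deductible takes $45, $536 remains; patient's 20% is $107.20. Cost to patient: $152.20. OOP to date $361.20. Plan pays $581 − $152.20 = $428.80.
Claim 3 — $414: 20% coinsurance on $414 = $82.80. Patient pays $82.80; OOP now $444. Plan pays $414 − $82.80 = $331.20.
Claim 4 — $2,091: deductible met; 20% of $2,091 = $418.20. Patient owes $418.20 (running OOP $862.20). Plan pays $2,091 − $418.20 = $1,672.80.
Claim 5 — $8,025: deductible met; 20% of $8,025 = $1,605. OOP would hit $2,467.20 > $1,100, so the cap limits the patient to $1,100 − $862.20 = $237.80. Plan pays $8,025 − $237.80 = $7,787.20.
Insurer total = bills − patient's total = $11,320 − $1,100 = $10,220.

$10,220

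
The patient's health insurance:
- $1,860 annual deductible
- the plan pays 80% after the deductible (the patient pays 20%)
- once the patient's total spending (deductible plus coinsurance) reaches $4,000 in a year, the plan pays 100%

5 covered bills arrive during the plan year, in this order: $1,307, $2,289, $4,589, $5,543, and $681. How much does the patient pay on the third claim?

Claim 1 ($1,307): all of it applies to the deductible. Patient pays $1,307; OOP now $1,307.
Claim 2 ($2,289): $553 finishes the deductible; $1,736 goes to coinsurance; 20% of $1,736 = $347.20. Patient pays $900.20; OOP now $2,207.20.
Claim 3 ($4,589): deductible met; 20% of $4,589 = $917.80. Patient owes $917.80 (running OOP $3,125).

$917.80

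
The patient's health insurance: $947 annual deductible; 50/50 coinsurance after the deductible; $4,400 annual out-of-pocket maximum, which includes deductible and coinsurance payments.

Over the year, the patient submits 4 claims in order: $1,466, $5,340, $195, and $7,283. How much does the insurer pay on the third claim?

Claim 1 ($1,466): $947 finishes the deductible; $519 goes to coinsurance; patient's 50% is $259.50. Patient pays $1,206.50; OOP now $1,206.50. Insurer: $1,466 − $1,206.50 = $259.50.
Claim 2 ($5,340): deductible already satisfied, so patient's share is 50% × $5,340 = $2,670. Patient pays $2,670; OOP now $3,876.50. Insurer: $5,340 − $2,670 = $2,670.
Claim 3 ($195): 50% coinsurance on $195 = $97.50. Patient pays $97.50; OOP now $3,974. Insurer: $195 − $97.50 = $97.50.

$97.50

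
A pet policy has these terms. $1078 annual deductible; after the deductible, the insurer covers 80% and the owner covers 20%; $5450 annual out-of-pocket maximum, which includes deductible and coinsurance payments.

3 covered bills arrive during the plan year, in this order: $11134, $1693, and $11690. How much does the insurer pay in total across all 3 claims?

Claim 1 — $11134: $1078 to deductible, leaving $10056; owner's 20% is $2011.20. Owner pays $3089.20; OOP now $3089.20. Insurer: $11134 − $3089.20 = $8044.80.
Claim 2 — $1693: deductible met; 20% of $1693 = $338.60. Owner pays $338.60; OOP now $3427.80. Insurer: $1693 − $338.60 = $1354.40.
Claim 3 — $11690: deductible met; 20% of $11690 = $2338. That would push OOP to $5765.80, over the $5450 cap, so owner pays $5450 − $3427.80 = $2022.20. Insurer: $11690 − $2022.20 = $9667.80.
Insurer total: $8044.80 + $1354.40 + $9667.80 = $19067.

$19067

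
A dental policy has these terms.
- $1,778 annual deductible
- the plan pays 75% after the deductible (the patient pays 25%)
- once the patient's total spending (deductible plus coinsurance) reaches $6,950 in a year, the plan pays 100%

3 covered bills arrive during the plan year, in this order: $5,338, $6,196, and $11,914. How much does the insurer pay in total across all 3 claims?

$16,498

Bill 1, $5,338: $1,778 to deductible, leaving $3,560; patient's 25% is $890. Patient pays $2,668; OOP now $2,668. Insurer: $5,338 − $2,668 = $2,670.
Bill 2, $6,196: deductible met; 25% of $6,196 = $1,549. Cost to patient: $1,549. OOP to date $4,217. Plan pays $6,196 − $1,549 = $4,647.
Bill 3, $11,914: 25% coinsurance on $11,914 = $2,978.50. That would push OOP to $7,195.50, over the $6,950 cap, so patient pays $6,950 − $4,217 = $2,733. Insurer: $11,914 − $2,733 = $9,181.
Insurer total: $2,670 + $4,647 + $9,181 = $16,498.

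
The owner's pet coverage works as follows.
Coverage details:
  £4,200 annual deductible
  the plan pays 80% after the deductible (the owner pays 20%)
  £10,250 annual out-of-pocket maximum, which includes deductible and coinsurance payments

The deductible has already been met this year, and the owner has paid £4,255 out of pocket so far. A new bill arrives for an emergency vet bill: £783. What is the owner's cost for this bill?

With the deductible met, the entire £783 is subject to coinsurance.
Coinsurance: £783 × 20% = £156.60.
Cumulative spending £4,255 + £156.60 = £4,411.60 stays under the £10,250 maximum.

£156.60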